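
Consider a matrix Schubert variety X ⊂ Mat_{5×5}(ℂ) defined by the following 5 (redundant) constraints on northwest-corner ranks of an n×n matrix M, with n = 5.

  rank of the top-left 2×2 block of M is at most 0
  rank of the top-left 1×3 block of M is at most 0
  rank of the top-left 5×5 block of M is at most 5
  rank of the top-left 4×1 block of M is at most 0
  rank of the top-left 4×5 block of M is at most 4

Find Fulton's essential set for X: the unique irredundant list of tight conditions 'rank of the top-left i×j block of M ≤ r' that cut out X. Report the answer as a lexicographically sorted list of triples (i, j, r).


Propagating the 5 rank bounds to every northwest block:

  R[1]: 0  0  0  1  1
  R[2]: 0  0  1  2  2
  R[3]: 0  1  2  3  3
  R[4]: 0  1  2  3  4
  R[5]: 1  2  3  4  5

the unique w with this rank table is (4, 3, 2, 5, 1).

D(w) has 7 cells with 3 SE-corners; essential set:

[(1, 3, 0), (2, 2, 0), (4, 1, 0)]


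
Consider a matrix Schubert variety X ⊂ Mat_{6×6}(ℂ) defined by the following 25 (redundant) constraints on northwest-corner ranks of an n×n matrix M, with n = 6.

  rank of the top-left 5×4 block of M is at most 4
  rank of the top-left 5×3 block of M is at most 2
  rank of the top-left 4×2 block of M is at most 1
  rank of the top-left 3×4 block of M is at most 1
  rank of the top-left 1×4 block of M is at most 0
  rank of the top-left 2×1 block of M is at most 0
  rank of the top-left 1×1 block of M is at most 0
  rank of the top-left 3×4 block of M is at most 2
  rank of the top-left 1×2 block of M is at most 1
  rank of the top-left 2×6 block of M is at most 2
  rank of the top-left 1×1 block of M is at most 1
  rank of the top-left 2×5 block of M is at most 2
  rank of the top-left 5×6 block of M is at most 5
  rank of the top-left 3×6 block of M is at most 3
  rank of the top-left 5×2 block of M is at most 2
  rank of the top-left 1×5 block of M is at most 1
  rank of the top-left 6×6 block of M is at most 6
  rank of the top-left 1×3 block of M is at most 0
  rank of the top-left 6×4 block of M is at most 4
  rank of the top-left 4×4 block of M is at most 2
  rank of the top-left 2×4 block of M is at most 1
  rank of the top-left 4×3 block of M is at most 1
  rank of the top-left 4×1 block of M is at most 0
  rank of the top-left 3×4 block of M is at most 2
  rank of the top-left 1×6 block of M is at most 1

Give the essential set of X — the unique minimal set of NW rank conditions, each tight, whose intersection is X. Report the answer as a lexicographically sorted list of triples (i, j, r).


Reconstructing r_w from the 25 given conditions:

  row 1: 0 | 0 | 0 | 0 | 1 | 1
  row 2: 0 | 1 | 1 | 1 | 2 | 2
  row 3: 0 | 1 | 1 | 1 | 2 | 3
  row 4: 0 | 1 | 1 | 2 | 3 | 4
  row 5: 1 | 2 | 2 | 3 | 4 | 5
  row 6: 1 | 2 | 3 | 4 | 5 | 6

reading off 1-entries of Δ²R: w = (5, 2, 6, 4, 1, 3).

4 SE-corners of the 10-cell Rothe diagram give Ess(w):

[(1, 4, 0), (3, 4, 1), (4, 1, 0), (4, 3, 1)]


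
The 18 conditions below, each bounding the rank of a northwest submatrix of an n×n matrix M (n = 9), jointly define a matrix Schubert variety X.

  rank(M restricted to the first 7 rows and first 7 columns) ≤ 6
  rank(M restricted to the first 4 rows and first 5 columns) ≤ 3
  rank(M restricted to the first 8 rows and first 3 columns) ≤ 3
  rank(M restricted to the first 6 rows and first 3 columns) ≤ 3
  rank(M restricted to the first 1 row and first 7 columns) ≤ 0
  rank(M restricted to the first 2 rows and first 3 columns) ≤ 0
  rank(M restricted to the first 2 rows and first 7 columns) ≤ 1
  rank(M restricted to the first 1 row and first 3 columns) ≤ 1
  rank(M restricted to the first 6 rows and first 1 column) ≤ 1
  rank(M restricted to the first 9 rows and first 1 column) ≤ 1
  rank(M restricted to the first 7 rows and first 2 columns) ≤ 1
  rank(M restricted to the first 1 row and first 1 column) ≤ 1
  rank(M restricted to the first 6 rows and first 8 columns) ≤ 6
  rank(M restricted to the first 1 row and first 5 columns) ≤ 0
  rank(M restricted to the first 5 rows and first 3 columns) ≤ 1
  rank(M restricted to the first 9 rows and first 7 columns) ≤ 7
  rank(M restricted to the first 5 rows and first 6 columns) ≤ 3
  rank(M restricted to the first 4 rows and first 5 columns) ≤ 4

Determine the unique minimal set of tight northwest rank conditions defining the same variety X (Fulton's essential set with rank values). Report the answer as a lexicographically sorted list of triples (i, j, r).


Computing R[i][j] = min implied NW-rank bound (n=9, 18 conditions):

  row 1: 0  0  0  0  0  0  0  1  1
  row 2: 0  0  0  1  1  1  1  2  2
  row 3: 1  1  1  2  2  2  2  3  3
  row 4: 1  1  1  2  3  3  3  4  4
  row 5: 1  1  1  2  3  3  4  5  5
  row 6: 1  1  2  3  4  4  5  6  6
  row 7: 1  1  2  3  4  5  6  7  7
  row 8: 1  2  3  4  5  6  7  8  8
  row 9: 1  2  3  4  5  6  7  8  9

hence w(1..9) = (8, 4, 1, 5, 7, 3, 6, 2, 9).

5 SE-corners of the 17-cell Rothe diagram give Ess(w):

[(1, 7, 0), (2, 3, 0), (5, 3, 1), (5, 6, 3), (7, 2, 1)]


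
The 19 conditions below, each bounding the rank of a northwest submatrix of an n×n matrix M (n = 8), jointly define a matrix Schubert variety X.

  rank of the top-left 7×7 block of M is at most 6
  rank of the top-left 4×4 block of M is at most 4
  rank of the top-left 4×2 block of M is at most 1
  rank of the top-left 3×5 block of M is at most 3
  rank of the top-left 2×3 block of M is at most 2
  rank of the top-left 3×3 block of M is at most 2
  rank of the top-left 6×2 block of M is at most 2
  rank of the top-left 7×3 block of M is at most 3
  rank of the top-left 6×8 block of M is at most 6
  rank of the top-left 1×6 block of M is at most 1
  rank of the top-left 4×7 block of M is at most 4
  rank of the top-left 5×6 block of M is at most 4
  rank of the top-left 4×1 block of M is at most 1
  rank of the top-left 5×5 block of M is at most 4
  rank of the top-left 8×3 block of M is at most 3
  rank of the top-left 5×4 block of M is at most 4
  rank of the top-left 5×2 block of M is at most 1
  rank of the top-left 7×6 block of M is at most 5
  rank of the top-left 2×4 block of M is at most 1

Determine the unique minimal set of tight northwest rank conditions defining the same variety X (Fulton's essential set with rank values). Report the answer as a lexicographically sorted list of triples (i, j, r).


Propagating the 19 rank bounds to every northwest block:

  R[1]: 1  1  1  1  1  1  1  1
  R[2]: 1  1  1  1  2  2  2  2
  R[3]: 1  1  2  2  3  3  3  3
  R[4]: 1  1  2  3  4  4  4  4
  R[5]: 1  1  2  3  4  4  5  5
  R[6]: 1  2  3  4  5  5  6  6
  R[7]: 1  2  3  4  5  5  6  7
  R[8]: 1  2  3  4  5  6  7  8

second differences of R give the permutation w = (1, 5, 3, 4, 7, 2, 8, 6).

Fulton essential set (4 of the 8 Rothe cells):

[(2, 4, 1), (5, 2, 1), (5, 6, 4), (7, 6, 5)]


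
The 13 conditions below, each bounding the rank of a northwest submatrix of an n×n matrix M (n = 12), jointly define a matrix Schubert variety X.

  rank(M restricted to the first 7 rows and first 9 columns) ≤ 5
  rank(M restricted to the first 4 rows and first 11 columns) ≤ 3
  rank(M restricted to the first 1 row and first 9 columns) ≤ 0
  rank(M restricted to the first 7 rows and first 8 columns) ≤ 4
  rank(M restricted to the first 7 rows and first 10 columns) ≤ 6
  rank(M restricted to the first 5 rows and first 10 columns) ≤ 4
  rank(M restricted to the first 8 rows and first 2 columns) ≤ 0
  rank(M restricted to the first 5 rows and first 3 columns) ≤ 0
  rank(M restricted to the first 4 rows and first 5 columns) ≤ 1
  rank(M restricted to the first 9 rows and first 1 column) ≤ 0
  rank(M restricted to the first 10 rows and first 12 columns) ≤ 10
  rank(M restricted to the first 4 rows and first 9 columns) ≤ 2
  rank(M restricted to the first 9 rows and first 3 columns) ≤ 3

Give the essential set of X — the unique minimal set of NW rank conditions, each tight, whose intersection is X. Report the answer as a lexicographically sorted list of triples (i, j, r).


Recovering R(i,j) via the rank-extension bound from the 13 conditions:

  row 1: 0, 0, 0, 0, 0, 0, 0, 0, 0, 1, 1, 1
  row 2: 0, 0, 0, 1, 1, 1, 1, 1, 1, 2, 2, 2
  row 3: 0, 0, 0, 1, 1, 2, 2, 2, 2, 3, 3, 3
  row 4: 0, 0, 0, 1, 1, 2, 2, 2, 2, 3, 3, 4
  row 5: 0, 0, 0, 1, 2, 3, 3, 3, 3, 4, 4, 5
  row 6: 0, 0, 1, 2, 3, 4, 4, 4, 4, 5, 5, 6
  row 7: 0, 0, 1, 2, 3, 4, 4, 4, 5, 6, 6, 7
  row 8: 0, 0, 1, 2, 3, 4, 5, 5, 6, 7, 7, 8
  row 9: 0, 1, 2, 3, 4, 5, 6, 6, 7, 8, 8, 9
  row 10: 1, 2, 3, 4, 5, 6, 7, 7, 8, 9, 9, 10
  row 11: 1, 2, 3, 4, 5, 6, 7, 8, 9, 10, 10, 11
  row 12: 1, 2, 3, 4, 5, 6, 7, 8, 9, 10, 11, 12

hence w(1..12) = (10, 4, 6, 12, 5, 3, 9, 7, 2, 1, 8, 11).

|D(w)|=36, |Ess(w)|=8:

[(1, 9, 0), (4, 5, 1), (4, 9, 2), (4, 11, 3), (5, 3, 0), (7, 8, 4), (8, 2, 0), (9, 1, 0)]


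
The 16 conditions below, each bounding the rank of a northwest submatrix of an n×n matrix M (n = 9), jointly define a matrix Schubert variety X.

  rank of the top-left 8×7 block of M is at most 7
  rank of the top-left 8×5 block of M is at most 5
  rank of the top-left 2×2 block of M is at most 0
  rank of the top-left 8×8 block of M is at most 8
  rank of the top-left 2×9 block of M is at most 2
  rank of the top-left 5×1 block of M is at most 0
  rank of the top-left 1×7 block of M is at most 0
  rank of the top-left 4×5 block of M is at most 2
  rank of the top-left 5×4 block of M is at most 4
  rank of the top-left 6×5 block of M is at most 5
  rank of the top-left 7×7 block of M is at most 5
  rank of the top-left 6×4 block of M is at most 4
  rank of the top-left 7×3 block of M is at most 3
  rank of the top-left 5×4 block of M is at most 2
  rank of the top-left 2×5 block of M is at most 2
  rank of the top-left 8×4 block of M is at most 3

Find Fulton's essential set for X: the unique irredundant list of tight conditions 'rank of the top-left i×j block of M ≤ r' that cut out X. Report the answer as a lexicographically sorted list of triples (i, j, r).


Propagating the 16 rank bounds to every northwest block:

  row 1: 0 | 0 | 0 | 0 | 0 | 0 | 0 | 1 | 1
  row 2: 0 | 0 | 1 | 1 | 1 | 1 | 1 | 2 | 2
  row 3: 0 | 1 | 2 | 2 | 2 | 2 | 2 | 3 | 3
  row 4: 0 | 1 | 2 | 2 | 2 | 3 | 3 | 4 | 4
  row 5: 0 | 1 | 2 | 2 | 3 | 4 | 4 | 5 | 5
  row 6: 1 | 2 | 3 | 3 | 4 | 5 | 5 | 6 | 6
  row 7: 1 | 2 | 3 | 3 | 4 | 5 | 5 | 6 | 7
  row 8: 1 | 2 | 3 | 3 | 4 | 5 | 6 | 7 | 8
  row 9: 1 | 2 | 3 | 4 | 5 | 6 | 7 | 8 | 9

reading off 1-entries of Δ²R: w = (8, 3, 2, 6, 5, 1, 9, 7, 4).

ℓ(w)=18; the 7 essential cells (i,j,r):

[(1, 7, 0), (2, 2, 0), (4, 5, 2), (5, 1, 0), (5, 4, 2), (7, 7, 5), (8, 4, 3)]


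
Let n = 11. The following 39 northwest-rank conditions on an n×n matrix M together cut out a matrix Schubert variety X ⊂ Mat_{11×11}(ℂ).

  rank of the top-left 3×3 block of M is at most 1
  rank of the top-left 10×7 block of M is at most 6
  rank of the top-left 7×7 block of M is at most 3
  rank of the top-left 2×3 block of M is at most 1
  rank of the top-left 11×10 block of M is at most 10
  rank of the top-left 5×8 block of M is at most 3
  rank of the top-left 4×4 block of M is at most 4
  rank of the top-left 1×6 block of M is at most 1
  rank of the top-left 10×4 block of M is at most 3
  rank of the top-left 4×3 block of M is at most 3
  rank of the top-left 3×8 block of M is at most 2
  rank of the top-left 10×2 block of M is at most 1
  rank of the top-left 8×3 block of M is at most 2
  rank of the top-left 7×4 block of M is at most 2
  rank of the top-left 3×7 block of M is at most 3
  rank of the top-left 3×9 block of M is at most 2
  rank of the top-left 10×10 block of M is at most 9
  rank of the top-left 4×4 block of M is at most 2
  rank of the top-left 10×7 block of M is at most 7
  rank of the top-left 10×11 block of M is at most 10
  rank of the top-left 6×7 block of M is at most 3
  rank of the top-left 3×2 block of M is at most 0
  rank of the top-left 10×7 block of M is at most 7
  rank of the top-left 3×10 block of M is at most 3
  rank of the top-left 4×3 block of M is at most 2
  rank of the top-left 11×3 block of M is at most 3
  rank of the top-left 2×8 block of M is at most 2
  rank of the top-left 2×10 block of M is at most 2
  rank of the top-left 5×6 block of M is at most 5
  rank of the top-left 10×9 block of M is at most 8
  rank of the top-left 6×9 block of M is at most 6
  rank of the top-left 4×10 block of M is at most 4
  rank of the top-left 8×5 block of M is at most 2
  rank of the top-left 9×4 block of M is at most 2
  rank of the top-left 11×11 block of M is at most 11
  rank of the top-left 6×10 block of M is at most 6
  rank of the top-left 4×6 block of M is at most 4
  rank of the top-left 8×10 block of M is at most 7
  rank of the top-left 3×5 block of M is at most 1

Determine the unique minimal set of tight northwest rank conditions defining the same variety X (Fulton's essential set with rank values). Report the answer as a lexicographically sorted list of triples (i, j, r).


Rank table r_w(11×11) implied by the 39 constraints:

  0  0  1  1  1  1  1  1  1  1  1
  0  0  1  1  1  2  2  2  2  2  2
  0  0  1  1  1  2  2  2  2  3  3
  1  1  2  2  2  3  3  3  3  4  4
  1  1  2  2  2  3  3  3  4  5  5
  1  1  2  2  2  3  3  4  5  6  6
  1  1  2  2  2  3  3  4  5  6  7
  1  1  2  2  2  3  4  5  6  7  8
  1  1  2  2  3  4  5  6  7  8  9
  1  1  2  3  4  5  6  7  8  9  10
  1  2  3  4  5  6  7  8  9  10  11

giving w = (3, 6, 10, 1, 9, 8, 11, 7, 5, 4, 2) via Δ²R.

8 SE-corners of the 32-cell Rothe diagram give Ess(w):

[(3, 2, 0), (3, 5, 1), (3, 9, 2), (5, 8, 3), (7, 7, 3), (8, 5, 2), (9, 4, 2), (10, 2, 1)]


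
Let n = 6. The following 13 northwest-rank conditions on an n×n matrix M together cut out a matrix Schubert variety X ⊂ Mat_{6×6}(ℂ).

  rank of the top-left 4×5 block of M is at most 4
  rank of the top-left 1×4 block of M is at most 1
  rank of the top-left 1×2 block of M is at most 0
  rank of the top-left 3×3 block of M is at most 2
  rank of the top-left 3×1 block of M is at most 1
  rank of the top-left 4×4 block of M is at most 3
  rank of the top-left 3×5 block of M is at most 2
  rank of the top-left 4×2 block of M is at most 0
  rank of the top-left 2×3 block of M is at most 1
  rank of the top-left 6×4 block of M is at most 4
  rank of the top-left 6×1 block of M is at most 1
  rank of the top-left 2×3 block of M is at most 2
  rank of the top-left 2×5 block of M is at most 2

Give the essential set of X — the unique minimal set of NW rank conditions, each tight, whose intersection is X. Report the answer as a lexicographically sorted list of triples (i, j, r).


Reconstructing r_w from the 13 given conditions:

  0, 0, 1, 1, 1, 1
  0, 0, 1, 2, 2, 2
  0, 0, 1, 2, 2, 3
  0, 0, 1, 2, 3, 4
  1, 1, 2, 3, 4, 5
  1, 2, 3, 4, 5, 6

reading off 1-entries of Δ²R: w = (3, 4, 6, 5, 1, 2).

|D(w)|=9, |Ess(w)|=2:

[(3, 5, 2), (4, 2, 0)]


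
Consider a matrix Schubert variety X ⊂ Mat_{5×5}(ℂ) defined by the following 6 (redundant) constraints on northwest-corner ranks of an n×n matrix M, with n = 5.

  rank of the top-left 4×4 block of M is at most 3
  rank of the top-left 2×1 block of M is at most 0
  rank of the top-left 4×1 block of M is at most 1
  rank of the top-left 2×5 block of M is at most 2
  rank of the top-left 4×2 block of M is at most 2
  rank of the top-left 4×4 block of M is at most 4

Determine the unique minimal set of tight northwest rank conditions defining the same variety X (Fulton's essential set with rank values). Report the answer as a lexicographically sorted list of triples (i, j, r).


Propagating the 6 rank bounds to every northwest block:

  i=1: 0 1 1 1 1
  i=2: 0 1 2 2 2
  i=3: 1 2 3 3 3
  i=4: 1 2 3 3 4
  i=5: 1 2 3 4 5

giving w = (2, 3, 1, 5, 4) via Δ²R.

|D(w)|=3, |Ess(w)|=2:

[(2, 1, 0), (4, 4, 3)]


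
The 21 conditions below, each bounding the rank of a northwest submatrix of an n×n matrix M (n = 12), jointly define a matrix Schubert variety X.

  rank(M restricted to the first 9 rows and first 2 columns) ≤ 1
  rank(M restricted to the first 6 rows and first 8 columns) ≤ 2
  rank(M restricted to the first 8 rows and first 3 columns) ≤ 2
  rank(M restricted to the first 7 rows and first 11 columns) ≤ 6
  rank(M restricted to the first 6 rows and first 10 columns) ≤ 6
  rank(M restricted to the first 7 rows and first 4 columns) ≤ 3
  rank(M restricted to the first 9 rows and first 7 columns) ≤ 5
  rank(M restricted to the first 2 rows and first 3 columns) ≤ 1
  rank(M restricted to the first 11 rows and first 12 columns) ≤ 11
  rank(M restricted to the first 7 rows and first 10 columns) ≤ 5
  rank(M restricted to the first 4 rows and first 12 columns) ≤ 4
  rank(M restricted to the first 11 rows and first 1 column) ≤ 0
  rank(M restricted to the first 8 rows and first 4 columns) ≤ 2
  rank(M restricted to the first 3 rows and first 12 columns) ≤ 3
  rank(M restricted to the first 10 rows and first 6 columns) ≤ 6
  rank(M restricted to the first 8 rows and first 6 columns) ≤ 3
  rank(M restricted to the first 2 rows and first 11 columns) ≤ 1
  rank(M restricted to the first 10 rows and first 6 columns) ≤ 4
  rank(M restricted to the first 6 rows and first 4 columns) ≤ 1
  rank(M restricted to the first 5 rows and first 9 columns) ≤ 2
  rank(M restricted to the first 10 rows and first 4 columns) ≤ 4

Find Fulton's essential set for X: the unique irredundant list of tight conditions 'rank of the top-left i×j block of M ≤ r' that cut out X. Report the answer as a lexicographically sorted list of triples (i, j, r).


Recovering R(i,j) via the rank-extension bound from the 21 conditions:

  i=1: 0  1  1  1  1  1  1  1  1  1  1  1
  i=2: 0  1  1  1  1  1  1  1  1  1  1  2
  i=3: 0  1  1  1  2  2  2  2  2  2  2  3
  i=4: 0  1  1  1  2  2  2  2  2  3  3  4
  i=5: 0  1  1  1  2  2  2  2  2  3  4  5
  i=6: 0  1  1  1  2  2  2  2  3  4  5  6
  i=7: 0  1  2  2  3  3  3  3  4  5  6  7
  i=8: 0  1  2  2  3  3  4  4  5  6  7  8
  i=9: 0  1  2  3  4  4  5  5  6  7  8  9
  i=10: 0  1  2  3  4  4  5  6  7  8  9  10
  i=11: 0  1  2  3  4  5  6  7  8  9  10  11
  i=12: 1  2  3  4  5  6  7  8  9  10  11  12

hence w(1..12) = (2, 12, 5, 10, 11, 9, 3, 7, 4, 8, 6, 1).

Fulton essential set (8 of the 42 Rothe cells):

[(2, 11, 1), (5, 9, 2), (6, 4, 1), (6, 8, 2), (8, 4, 2), (8, 6, 3), (10, 6, 4), (11, 1, 0)]


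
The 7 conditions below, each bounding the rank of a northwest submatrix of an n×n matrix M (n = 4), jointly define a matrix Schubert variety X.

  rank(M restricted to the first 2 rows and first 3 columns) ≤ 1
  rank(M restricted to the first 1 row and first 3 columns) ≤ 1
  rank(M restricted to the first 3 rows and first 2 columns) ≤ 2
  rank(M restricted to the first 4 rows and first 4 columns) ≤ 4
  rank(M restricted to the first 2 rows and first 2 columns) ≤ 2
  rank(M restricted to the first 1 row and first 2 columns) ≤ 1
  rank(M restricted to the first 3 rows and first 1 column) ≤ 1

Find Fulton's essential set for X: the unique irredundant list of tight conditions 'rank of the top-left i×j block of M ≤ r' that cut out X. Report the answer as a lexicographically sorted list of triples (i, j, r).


Reconstructing r_w from the 7 given conditions:

  R[1]: 1 1 1 1
  R[2]: 1 1 1 2
  R[3]: 1 2 2 3
  R[4]: 1 2 3 4

second differences of R give the permutation w = (1, 4, 2, 3).

1 SE-corner of the 2-cell Rothe diagram gives Ess(w):

[(2, 3, 1)]


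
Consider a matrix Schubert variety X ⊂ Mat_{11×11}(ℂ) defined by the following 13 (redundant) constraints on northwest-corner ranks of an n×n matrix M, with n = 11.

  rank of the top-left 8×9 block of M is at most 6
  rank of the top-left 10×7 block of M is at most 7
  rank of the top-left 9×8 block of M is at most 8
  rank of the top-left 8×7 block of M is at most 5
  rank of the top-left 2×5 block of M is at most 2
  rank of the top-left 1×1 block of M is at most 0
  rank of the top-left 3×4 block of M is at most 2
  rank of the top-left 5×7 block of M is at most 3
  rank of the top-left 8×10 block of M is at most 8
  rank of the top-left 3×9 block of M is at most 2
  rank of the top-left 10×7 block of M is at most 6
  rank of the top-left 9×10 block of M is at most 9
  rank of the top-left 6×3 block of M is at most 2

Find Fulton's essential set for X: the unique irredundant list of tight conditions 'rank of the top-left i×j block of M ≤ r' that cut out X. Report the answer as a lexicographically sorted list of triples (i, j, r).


Rank table r_w(11×11) implied by the 13 constraints:

  i=1: 0 1 1 1 1 1 1 1 1 1 1
  i=2: 1 2 2 2 2 2 2 2 2 2 2
  i=3: 1 2 2 2 2 2 2 2 2 3 3
  i=4: 1 2 2 3 3 3 3 3 3 4 4
  i=5: 1 2 2 3 3 3 3 4 4 5 5
  i=6: 1 2 2 3 4 4 4 5 5 6 6
  i=7: 1 2 3 4 5 5 5 6 6 7 7
  i=8: 1 2 3 4 5 5 5 6 6 7 8
  i=9: 1 2 3 4 5 6 6 7 7 8 9
  i=10: 1 2 3 4 5 6 6 7 8 9 10
  i=11: 1 2 3 4 5 6 7 8 9 10 11

the unique w with this rank table is (2, 1, 10, 4, 8, 5, 3, 11, 6, 9, 7).

7 SE-corners of the 18-cell Rothe diagram give Ess(w):

[(1, 1, 0), (3, 9, 2), (5, 7, 3), (6, 3, 2), (8, 7, 5), (8, 9, 6), (10, 7, 6)]


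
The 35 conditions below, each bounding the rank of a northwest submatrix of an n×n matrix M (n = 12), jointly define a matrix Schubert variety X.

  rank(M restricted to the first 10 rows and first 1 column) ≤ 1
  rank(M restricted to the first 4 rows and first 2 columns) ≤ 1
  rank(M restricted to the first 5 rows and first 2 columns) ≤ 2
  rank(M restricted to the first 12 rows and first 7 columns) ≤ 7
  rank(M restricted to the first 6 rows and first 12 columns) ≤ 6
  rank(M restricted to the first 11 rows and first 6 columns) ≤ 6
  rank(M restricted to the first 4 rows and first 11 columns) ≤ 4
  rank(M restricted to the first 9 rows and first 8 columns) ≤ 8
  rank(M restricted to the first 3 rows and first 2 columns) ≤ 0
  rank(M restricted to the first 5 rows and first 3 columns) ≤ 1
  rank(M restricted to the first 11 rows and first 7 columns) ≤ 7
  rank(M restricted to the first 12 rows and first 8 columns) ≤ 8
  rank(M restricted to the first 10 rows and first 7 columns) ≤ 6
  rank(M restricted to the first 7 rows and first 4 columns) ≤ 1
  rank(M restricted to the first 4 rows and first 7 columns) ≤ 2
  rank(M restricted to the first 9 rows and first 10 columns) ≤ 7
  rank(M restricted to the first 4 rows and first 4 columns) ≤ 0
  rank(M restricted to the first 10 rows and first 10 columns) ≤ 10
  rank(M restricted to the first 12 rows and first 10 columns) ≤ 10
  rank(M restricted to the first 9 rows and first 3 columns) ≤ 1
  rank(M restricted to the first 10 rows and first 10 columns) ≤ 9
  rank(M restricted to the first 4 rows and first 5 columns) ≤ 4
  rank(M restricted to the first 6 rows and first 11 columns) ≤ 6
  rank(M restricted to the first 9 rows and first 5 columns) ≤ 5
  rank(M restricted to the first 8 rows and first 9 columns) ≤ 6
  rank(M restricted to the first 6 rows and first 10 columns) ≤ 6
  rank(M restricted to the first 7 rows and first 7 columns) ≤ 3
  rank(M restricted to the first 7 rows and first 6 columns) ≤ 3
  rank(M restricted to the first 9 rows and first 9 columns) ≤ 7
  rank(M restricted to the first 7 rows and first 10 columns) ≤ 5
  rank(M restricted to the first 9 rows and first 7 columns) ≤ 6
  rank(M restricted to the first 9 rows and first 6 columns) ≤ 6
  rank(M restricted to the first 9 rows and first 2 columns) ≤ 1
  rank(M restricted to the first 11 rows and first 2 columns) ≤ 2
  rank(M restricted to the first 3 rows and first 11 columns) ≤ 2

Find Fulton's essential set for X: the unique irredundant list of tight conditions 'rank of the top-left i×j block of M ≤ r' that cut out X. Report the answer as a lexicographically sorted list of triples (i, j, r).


Computing R[i][j] = min implied NW-rank bound (n=12, 35 conditions):

  R[1]: 0, 0, 0, 0, 1, 1, 1, 1, 1, 1, 1, 1
  R[2]: 0, 0, 0, 0, 1, 2, 2, 2, 2, 2, 2, 2
  R[3]: 0, 0, 0, 0, 1, 2, 2, 2, 2, 2, 2, 3
  R[4]: 0, 0, 0, 0, 1, 2, 2, 3, 3, 3, 3, 4
  R[5]: 1, 1, 1, 1, 2, 3, 3, 4, 4, 4, 4, 5
  R[6]: 1, 1, 1, 1, 2, 3, 3, 4, 5, 5, 5, 6
  R[7]: 1, 1, 1, 1, 2, 3, 3, 4, 5, 5, 6, 7
  R[8]: 1, 1, 1, 2, 3, 4, 4, 5, 6, 6, 7, 8
  R[9]: 1, 1, 1, 2, 3, 4, 5, 6, 7, 7, 8, 9
  R[10]: 1, 2, 2, 3, 4, 5, 6, 7, 8, 8, 9, 10
  R[11]: 1, 2, 3, 4, 5, 6, 7, 8, 9, 9, 10, 11
  R[12]: 1, 2, 3, 4, 5, 6, 7, 8, 9, 10, 11, 12

so w = (5, 6, 12, 8, 1, 9, 11, 4, 7, 2, 3, 10).

7 SE-corners of the 35-cell Rothe diagram give Ess(w):

[(3, 11, 2), (4, 4, 0), (4, 7, 2), (7, 4, 1), (7, 7, 3), (7, 10, 5), (9, 3, 1)]


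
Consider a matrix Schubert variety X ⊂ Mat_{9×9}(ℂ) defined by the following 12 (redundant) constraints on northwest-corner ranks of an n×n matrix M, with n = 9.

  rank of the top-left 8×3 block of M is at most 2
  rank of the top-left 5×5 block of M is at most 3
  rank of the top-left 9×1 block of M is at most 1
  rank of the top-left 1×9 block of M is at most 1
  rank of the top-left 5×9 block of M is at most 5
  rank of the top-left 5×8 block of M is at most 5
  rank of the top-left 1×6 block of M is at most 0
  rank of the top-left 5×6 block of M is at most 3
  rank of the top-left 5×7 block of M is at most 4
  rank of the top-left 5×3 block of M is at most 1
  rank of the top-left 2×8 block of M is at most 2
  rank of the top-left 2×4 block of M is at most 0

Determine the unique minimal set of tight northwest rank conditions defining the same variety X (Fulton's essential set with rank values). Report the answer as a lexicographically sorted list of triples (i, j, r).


Rank table r_w(9×9) implied by the 12 constraints:

  0, 0, 0, 0, 0, 0, 1, 1, 1
  0, 0, 0, 0, 1, 1, 2, 2, 2
  1, 1, 1, 1, 2, 2, 3, 3, 3
  1, 1, 1, 2, 3, 3, 4, 4, 4
  1, 1, 1, 2, 3, 3, 4, 5, 5
  1, 2, 2, 3, 4, 4, 5, 6, 6
  1, 2, 2, 3, 4, 5, 6, 7, 7
  1, 2, 2, 3, 4, 5, 6, 7, 8
  1, 2, 3, 4, 5, 6, 7, 8, 9

second differences of R give the permutation w = (7, 5, 1, 4, 8, 2, 6, 9, 3).

Fulton essential set (5 of the 17 Rothe cells):

[(1, 6, 0), (2, 4, 0), (5, 3, 1), (5, 6, 3), (8, 3, 2)]


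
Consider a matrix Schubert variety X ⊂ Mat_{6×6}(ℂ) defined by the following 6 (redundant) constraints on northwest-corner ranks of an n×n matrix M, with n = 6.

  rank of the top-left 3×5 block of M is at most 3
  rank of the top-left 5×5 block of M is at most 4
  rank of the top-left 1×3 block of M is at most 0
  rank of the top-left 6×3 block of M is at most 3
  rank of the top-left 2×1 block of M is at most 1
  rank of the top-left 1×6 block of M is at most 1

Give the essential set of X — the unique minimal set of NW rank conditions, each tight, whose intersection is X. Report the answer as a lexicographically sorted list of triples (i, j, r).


Rank table r_w(6×6) implied by the 6 constraints:

  R[1]: 0 | 0 | 0 | 1 | 1 | 1
  R[2]: 1 | 1 | 1 | 2 | 2 | 2
  R[3]: 1 | 2 | 2 | 3 | 3 | 3
  R[4]: 1 | 2 | 3 | 4 | 4 | 4
  R[5]: 1 | 2 | 3 | 4 | 4 | 5
  R[6]: 1 | 2 | 3 | 4 | 5 | 6

the unique w with this rank table is (4, 1, 2, 3, 6, 5).

ℓ(w)=4; the 2 essential cells (i,j,r):

[(1, 3, 0), (5, 5, 4)]


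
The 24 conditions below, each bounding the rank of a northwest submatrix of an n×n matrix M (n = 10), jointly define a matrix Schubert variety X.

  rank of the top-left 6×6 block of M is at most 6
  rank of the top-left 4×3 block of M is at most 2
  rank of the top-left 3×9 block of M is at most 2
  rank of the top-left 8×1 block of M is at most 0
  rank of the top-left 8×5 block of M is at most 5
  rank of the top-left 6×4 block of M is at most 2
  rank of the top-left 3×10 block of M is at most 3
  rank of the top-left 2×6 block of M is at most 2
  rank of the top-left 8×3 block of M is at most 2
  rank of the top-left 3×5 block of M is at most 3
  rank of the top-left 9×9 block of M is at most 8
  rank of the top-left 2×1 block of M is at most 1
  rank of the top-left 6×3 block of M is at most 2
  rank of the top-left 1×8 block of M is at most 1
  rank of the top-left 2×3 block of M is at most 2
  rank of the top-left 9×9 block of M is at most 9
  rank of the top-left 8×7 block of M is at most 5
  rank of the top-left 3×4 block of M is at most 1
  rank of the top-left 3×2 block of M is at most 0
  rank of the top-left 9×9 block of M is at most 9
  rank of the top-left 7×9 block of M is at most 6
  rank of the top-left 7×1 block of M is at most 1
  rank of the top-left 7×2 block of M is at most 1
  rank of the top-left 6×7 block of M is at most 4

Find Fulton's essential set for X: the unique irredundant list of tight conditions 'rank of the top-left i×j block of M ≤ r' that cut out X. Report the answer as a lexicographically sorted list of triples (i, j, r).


Computing R[i][j] = min implied NW-rank bound (n=10, 24 conditions):

  i=1: 0 | 0 | 1 | 1 | 1 | 1 | 1 | 1 | 1 | 1
  i=2: 0 | 0 | 1 | 1 | 2 | 2 | 2 | 2 | 2 | 2
  i=3: 0 | 0 | 1 | 1 | 2 | 2 | 2 | 2 | 2 | 3
  i=4: 0 | 1 | 2 | 2 | 3 | 3 | 3 | 3 | 3 | 4
  i=5: 0 | 1 | 2 | 2 | 3 | 4 | 4 | 4 | 4 | 5
  i=6: 0 | 1 | 2 | 2 | 3 | 4 | 4 | 5 | 5 | 6
  i=7: 0 | 1 | 2 | 3 | 4 | 5 | 5 | 6 | 6 | 7
  i=8: 0 | 1 | 2 | 3 | 4 | 5 | 5 | 6 | 7 | 8
  i=9: 1 | 2 | 3 | 4 | 5 | 6 | 6 | 7 | 8 | 9
  i=10: 1 | 2 | 3 | 4 | 5 | 6 | 7 | 8 | 9 | 10

so w = (3, 5, 10, 2, 6, 8, 4, 9, 1, 7).

D(w) has 21 cells with 7 SE-corners; essential set:

[(3, 2, 0), (3, 4, 1), (3, 9, 2), (6, 4, 2), (6, 7, 4), (8, 1, 0), (8, 7, 5)]


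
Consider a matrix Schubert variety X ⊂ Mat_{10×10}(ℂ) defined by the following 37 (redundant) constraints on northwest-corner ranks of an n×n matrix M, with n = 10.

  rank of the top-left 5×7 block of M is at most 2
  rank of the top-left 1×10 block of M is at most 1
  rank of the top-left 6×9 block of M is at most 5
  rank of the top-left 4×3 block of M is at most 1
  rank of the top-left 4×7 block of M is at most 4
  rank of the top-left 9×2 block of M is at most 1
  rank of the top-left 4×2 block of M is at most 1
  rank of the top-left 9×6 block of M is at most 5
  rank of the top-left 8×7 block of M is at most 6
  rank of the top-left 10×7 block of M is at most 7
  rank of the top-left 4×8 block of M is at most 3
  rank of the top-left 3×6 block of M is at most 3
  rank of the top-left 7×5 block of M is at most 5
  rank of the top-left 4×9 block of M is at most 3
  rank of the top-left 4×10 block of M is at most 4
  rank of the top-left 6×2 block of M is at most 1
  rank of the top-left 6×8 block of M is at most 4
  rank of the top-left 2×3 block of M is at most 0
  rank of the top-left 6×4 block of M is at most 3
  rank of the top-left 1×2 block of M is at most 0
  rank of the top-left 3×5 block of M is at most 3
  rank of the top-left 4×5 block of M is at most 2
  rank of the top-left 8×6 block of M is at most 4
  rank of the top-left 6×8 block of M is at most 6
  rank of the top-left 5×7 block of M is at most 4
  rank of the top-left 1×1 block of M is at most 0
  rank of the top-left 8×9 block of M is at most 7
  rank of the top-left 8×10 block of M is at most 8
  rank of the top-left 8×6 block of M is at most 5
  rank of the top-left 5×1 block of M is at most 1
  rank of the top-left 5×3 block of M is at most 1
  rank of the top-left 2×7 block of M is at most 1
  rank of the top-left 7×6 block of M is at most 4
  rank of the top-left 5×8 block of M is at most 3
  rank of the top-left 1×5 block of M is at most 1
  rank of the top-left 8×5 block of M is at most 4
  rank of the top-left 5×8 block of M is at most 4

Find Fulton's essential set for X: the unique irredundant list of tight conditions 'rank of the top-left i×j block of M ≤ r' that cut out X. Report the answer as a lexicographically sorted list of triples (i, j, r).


The tightest implied rank at each (i,j), from the 37 conditions:

  row 1: 0 | 0 | 0 | 1 | 1 | 1 | 1 | 1 | 1 | 1
  row 2: 0 | 0 | 0 | 1 | 1 | 1 | 1 | 2 | 2 | 2
  row 3: 1 | 1 | 1 | 2 | 2 | 2 | 2 | 3 | 3 | 3
  row 4: 1 | 1 | 1 | 2 | 2 | 2 | 2 | 3 | 3 | 4
  row 5: 1 | 1 | 1 | 2 | 2 | 2 | 2 | 3 | 4 | 5
  row 6: 1 | 1 | 2 | 3 | 3 | 3 | 3 | 4 | 5 | 6
  row 7: 1 | 1 | 2 | 3 | 4 | 4 | 4 | 5 | 6 | 7
  row 8: 1 | 1 | 2 | 3 | 4 | 4 | 5 | 6 | 7 | 8
  row 9: 1 | 1 | 2 | 3 | 4 | 5 | 6 | 7 | 8 | 9
  row 10: 1 | 2 | 3 | 4 | 5 | 6 | 7 | 8 | 9 | 10

giving w = (4, 8, 1, 10, 9, 3, 5, 7, 6, 2) via Δ²R.

|D(w)|=25, |Ess(w)|=7:

[(2, 3, 0), (2, 7, 1), (4, 9, 3), (5, 3, 1), (5, 7, 2), (8, 6, 4), (9, 2, 1)]


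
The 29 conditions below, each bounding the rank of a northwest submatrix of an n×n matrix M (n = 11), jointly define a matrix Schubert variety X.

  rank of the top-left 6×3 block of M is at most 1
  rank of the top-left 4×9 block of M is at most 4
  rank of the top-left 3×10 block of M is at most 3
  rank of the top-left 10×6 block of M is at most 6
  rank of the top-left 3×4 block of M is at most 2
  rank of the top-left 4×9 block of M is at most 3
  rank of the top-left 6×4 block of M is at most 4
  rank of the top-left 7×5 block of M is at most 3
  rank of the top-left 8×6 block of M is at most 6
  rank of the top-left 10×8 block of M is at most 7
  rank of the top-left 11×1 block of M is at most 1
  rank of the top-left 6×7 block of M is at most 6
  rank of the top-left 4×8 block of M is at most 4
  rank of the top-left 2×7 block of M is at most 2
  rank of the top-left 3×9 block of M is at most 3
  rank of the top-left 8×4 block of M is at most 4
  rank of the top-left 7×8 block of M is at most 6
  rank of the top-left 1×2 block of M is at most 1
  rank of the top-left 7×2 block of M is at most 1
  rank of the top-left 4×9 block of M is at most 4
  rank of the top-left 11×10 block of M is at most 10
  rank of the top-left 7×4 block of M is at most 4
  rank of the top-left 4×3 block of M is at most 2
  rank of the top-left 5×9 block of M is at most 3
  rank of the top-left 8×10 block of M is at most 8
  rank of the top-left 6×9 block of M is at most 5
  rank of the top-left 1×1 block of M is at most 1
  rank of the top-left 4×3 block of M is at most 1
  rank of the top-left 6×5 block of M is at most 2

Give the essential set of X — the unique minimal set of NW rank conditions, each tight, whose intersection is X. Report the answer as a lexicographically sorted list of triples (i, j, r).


Propagating the 29 rank bounds to every northwest block:

  1 1 1 1 1 1 1 1 1 1 1
  1 1 1 2 2 2 2 2 2 2 2
  1 1 1 2 2 3 3 3 3 3 3
  1 1 1 2 2 3 3 3 3 4 4
  1 1 1 2 2 3 3 3 3 4 5
  1 1 1 2 2 3 4 4 4 5 6
  1 1 2 3 3 4 5 5 5 6 7
  1 2 3 4 4 5 6 6 6 7 8
  1 2 3 4 5 6 7 7 7 8 9
  1 2 3 4 5 6 7 7 8 9 10
  1 2 3 4 5 6 7 8 9 10 11

second differences of R give the permutation w = (1, 4, 6, 10, 11, 7, 3, 2, 5, 9, 8).

ℓ(w)=22; the 5 essential cells (i,j,r):

[(5, 9, 3), (6, 3, 1), (6, 5, 2), (7, 2, 1), (10, 8, 7)]


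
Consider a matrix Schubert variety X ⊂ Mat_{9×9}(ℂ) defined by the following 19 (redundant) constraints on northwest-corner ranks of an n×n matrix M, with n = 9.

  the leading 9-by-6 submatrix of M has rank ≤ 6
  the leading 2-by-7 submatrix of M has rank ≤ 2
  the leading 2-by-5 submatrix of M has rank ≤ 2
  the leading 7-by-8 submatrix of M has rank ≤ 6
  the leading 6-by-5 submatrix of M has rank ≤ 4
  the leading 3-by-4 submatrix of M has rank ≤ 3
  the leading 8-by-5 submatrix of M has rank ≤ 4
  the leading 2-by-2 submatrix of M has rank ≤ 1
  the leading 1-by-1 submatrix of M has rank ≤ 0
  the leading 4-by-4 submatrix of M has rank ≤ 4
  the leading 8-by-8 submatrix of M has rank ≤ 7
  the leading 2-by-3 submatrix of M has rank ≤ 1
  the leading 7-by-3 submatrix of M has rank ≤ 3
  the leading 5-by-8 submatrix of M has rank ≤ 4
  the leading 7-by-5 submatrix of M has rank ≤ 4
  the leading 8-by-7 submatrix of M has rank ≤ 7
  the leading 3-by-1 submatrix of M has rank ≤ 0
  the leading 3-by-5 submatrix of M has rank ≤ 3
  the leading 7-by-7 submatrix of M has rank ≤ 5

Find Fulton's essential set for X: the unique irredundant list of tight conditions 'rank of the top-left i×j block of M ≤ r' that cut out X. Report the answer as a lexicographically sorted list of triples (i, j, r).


Recovering R(i,j) via the rank-extension bound from the 19 conditions:

  i=1: 0 | 1 | 1 | 1 | 1 | 1 | 1 | 1 | 1
  i=2: 0 | 1 | 1 | 2 | 2 | 2 | 2 | 2 | 2
  i=3: 0 | 1 | 2 | 3 | 3 | 3 | 3 | 3 | 3
  i=4: 1 | 2 | 3 | 4 | 4 | 4 | 4 | 4 | 4
  i=5: 1 | 2 | 3 | 4 | 4 | 4 | 4 | 4 | 5
  i=6: 1 | 2 | 3 | 4 | 4 | 5 | 5 | 5 | 6
  i=7: 1 | 2 | 3 | 4 | 4 | 5 | 5 | 6 | 7
  i=8: 1 | 2 | 3 | 4 | 4 | 5 | 6 | 7 | 8
  i=9: 1 | 2 | 3 | 4 | 5 | 6 | 7 | 8 | 9

the unique w with this rank table is (2, 4, 3, 1, 9, 6, 8, 7, 5).

Fulton essential set (5 of the 12 Rothe cells):

[(2, 3, 1), (3, 1, 0), (5, 8, 4), (7, 7, 5), (8, 5, 4)]


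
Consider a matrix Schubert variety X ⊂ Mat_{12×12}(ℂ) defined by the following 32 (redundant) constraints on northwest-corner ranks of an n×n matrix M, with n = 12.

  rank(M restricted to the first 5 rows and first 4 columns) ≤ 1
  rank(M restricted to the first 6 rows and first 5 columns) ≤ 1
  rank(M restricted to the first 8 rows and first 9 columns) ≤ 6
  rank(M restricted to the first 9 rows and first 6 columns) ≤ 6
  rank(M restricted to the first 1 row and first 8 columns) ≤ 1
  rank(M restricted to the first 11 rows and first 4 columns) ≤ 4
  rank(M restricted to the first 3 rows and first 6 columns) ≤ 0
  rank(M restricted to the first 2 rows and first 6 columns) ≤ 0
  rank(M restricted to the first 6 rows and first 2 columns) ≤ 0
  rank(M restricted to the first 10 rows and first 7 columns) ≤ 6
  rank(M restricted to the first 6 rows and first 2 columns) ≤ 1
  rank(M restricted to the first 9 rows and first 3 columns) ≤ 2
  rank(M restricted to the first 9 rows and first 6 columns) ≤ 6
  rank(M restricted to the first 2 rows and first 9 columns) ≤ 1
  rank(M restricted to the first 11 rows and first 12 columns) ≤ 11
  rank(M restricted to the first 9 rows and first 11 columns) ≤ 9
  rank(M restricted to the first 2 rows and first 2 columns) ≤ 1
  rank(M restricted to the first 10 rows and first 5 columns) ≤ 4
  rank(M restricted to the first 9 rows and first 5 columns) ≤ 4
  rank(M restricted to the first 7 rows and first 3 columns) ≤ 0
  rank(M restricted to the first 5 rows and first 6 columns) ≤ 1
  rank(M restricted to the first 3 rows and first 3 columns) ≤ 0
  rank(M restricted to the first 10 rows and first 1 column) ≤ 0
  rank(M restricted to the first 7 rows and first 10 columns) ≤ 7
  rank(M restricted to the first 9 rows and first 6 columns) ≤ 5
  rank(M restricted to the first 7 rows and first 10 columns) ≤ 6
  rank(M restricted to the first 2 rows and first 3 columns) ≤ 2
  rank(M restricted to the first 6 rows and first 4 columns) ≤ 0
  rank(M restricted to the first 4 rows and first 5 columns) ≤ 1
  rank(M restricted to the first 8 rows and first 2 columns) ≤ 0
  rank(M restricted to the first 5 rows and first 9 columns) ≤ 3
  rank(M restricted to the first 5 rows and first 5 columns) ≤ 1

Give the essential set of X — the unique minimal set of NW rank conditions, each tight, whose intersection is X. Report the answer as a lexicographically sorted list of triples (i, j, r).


Propagating the 32 rank bounds to every northwest block:

  R[1]: 0 0 0 0 0 0 1 1 1 1 1 1
  R[2]: 0 0 0 0 0 0 1 1 1 2 2 2
  R[3]: 0 0 0 0 0 0 1 2 2 3 3 3
  R[4]: 0 0 0 0 1 1 2 3 3 4 4 4
  R[5]: 0 0 0 0 1 1 2 3 3 4 5 5
  R[6]: 0 0 0 0 1 2 3 4 4 5 6 6
  R[7]: 0 0 0 1 2 3 4 5 5 6 7 7
  R[8]: 0 0 1 2 3 4 5 6 6 7 8 8
  R[9]: 0 1 2 3 4 5 6 7 7 8 9 9
  R[10]: 0 1 2 3 4 5 6 7 8 9 10 10
  R[11]: 1 2 3 4 5 6 7 8 9 10 11 11
  R[12]: 1 2 3 4 5 6 7 8 9 10 11 12

the unique w with this rank table is (7, 10, 8, 5, 11, 6, 4, 3, 2, 9, 1, 12).

Rothe diagram D(w) (41 cells), 8 SE-corners (essential conditions):

[(2, 9, 1), (3, 6, 0), (5, 6, 1), (5, 9, 3), (6, 4, 0), (7, 3, 0), (8, 2, 0), (10, 1, 0)]


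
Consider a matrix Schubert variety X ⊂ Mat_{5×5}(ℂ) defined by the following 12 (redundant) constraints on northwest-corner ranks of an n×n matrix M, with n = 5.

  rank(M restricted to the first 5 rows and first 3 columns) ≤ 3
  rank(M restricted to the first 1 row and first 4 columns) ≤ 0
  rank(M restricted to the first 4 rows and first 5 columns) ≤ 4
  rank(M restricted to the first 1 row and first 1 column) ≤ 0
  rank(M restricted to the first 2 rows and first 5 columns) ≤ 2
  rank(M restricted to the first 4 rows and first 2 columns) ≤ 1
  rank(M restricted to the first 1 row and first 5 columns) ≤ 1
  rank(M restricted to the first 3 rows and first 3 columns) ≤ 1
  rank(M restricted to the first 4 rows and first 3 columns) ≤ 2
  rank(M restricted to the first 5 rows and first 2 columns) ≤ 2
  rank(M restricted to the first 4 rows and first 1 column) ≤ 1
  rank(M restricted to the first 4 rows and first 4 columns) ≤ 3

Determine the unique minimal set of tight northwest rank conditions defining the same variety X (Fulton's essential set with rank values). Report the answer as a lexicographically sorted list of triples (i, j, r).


Propagating the 12 rank bounds to every northwest block:

  i=1: 0 | 0 | 0 | 0 | 1
  i=2: 1 | 1 | 1 | 1 | 2
  i=3: 1 | 1 | 1 | 2 | 3
  i=4: 1 | 1 | 2 | 3 | 4
  i=5: 1 | 2 | 3 | 4 | 5

giving w = (5, 1, 4, 3, 2) via Δ²R.

Fulton essential set (3 of the 7 Rothe cells):

[(1, 4, 0), (3, 3, 1), (4, 2, 1)]
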